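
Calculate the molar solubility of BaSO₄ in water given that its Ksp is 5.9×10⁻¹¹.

BaSO₄(s) ⇌ Ba²⁺(aq) + SO₄²⁻(aq)
Call the molar solubility s, so that [Ba²⁺] = s and [SO₄²⁻] = s.
Ksp = [Ba²⁺][SO₄²⁻] = s · s = s^2
s^2 = 5.9×10⁻¹¹
s = 7.7×10⁻⁶ mol L⁻¹

7.7×10⁻⁶ M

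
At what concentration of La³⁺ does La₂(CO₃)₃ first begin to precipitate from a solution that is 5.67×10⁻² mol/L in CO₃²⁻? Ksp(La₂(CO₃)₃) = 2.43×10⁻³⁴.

1.15×10⁻¹⁵ M

Precipitation of each salt begins when its ion product equals Ksp.
La₂(CO₃)₃(s) ⇌ 2 La³⁺(aq) + 3 CO₃²⁻(aq)
Ksp = [La³⁺]^2[CO₃²⁻]^3 = [La³⁺]^2(5.67×10⁻²)^3
[La³⁺]^2 = 2.43×10⁻³⁴ / (5.67×10⁻²)^3 = 1.33×10⁻³⁰
[La³⁺] = 1.15×10⁻¹⁵ mol/L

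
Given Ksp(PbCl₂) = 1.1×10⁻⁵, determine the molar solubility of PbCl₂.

1.4×10⁻² M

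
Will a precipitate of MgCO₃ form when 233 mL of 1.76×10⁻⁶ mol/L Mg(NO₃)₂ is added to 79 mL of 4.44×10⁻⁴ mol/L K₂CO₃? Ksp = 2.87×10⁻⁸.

Total volume after mixing = 233 + 79 = 312 mL.
[Mg²⁺] = (1.76×10⁻⁶)(233)/312 = 1.31×10⁻⁶ mol/L
[CO₃²⁻] = (4.44×10⁻⁴)(79)/312 = 1.12×10⁻⁴ mol/L
Q = [Mg²⁺][CO₃²⁻] = 1.48×10⁻¹⁰
Since Q (1.48×10⁻¹⁰) is less than Ksp (2.87×10⁻⁸), no MgCO₃ precipitates.

No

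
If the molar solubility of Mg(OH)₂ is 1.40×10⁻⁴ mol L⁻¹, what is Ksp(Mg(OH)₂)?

Ksp = 1.10×10⁻¹¹

Mg(OH)₂(s) ⇌ Mg²⁺(aq) + 2 OH⁻(aq)
For each mole of Mg(OH)₂ that dissolves per liter, [Mg²⁺] = s and [OH⁻] = 2s; let s denote this solubility.
Ksp = [Mg²⁺][OH⁻]^2 = s · (2s)^2 = 4s^3
Ksp = 4 × (1.40×10⁻⁴)^3 = 1.10×10⁻¹¹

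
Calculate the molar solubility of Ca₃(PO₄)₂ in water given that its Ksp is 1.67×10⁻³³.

Ca₃(PO₄)₂(s) ⇌ 3 Ca²⁺(aq) + 2 PO₄³⁻(aq)
With molar solubility s: [Ca²⁺] = 3s, [PO₄³⁻] = 2s.
Ksp = [Ca²⁺]^3[PO₄³⁻]^2 = (3s)^3 · (2s)^2 = 108s^5
108s^5 = 1.67×10⁻³³  ⇒  s^5 = 1.55×10⁻³⁵
s = 1.09×10⁻⁷ mol L⁻¹

1.09×10⁻⁷ M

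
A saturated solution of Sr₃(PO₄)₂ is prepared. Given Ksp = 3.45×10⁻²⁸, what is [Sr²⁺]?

Sr₃(PO₄)₂(s) ⇌ 3 Sr²⁺(aq) + 2 PO₄³⁻(aq)
With molar solubility s: [Sr²⁺] = 3s, [PO₄³⁻] = 2s.
Ksp = [Sr²⁺]^3[PO₄³⁻]^2 = (3s)^3 · (2s)^2 = 108s^5 = 3.45×10⁻²⁸
s = 1.26×10⁻⁶ mol L⁻¹
[Sr²⁺] = 3s = 3.78×10⁻⁶ mol L⁻¹

3.78×10⁻⁶ M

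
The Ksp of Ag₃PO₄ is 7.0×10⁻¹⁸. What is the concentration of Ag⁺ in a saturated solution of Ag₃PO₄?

6.8×10⁻⁵ M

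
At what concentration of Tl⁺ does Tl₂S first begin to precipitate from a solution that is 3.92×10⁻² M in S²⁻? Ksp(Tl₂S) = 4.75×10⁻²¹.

3.48×10⁻¹⁰ M

Each salt precipitates once Q = Ksp for that salt.
Tl₂S(s) ⇌ 2 Tl⁺(aq) + S²⁻(aq)
Ksp = [Tl⁺]^2[S²⁻] = [Tl⁺]^2(3.92×10⁻²)
[Tl⁺]^2 = 4.75×10⁻²¹ / (3.92×10⁻²) = 1.21×10⁻¹⁹
[Tl⁺] = 3.48×10⁻¹⁰ M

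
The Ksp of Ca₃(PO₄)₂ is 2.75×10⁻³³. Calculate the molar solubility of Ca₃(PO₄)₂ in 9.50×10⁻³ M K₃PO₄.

1.04×10⁻¹⁰ M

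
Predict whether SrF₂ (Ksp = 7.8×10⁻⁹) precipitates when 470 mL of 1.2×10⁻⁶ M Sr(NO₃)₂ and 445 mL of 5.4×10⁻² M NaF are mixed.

No

Total volume after mixing = 470 + 445 = 915 mL.
[Sr²⁺] = (1.2×10⁻⁶)(470)/915 = 6.2×10⁻⁷ M
[F⁻] = (5.4×10⁻²)(445)/915 = 2.6×10⁻² M
Q = [Sr²⁺][F⁻]^2 = 4.3×10⁻¹⁰
Since Q (4.3×10⁻¹⁰) is less than Ksp (7.8×10⁻⁹), no SrF₂ precipitates.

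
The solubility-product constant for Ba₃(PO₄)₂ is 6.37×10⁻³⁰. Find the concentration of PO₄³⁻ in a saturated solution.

1.14×10⁻⁶ M

Ba₃(PO₄)₂(s) ⇌ 3 Ba²⁺(aq) + 2 PO₄³⁻(aq)
With molar solubility s: [Ba²⁺] = 3s, [PO₄³⁻] = 2s.
Ksp = [Ba²⁺]^3[PO₄³⁻]^2 = (3s)^3 · (2s)^2 = 108s^5 = 6.37×10⁻³⁰
s = 5.68×10⁻⁷ mol/L
[PO₄³⁻] = 2s = 1.14×10⁻⁶ mol/L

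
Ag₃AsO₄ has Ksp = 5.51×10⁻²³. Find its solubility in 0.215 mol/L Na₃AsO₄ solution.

2.12×10⁻⁸ M

Ag₃AsO₄(s) ⇌ 3 Ag⁺(aq) + AsO₄³⁻(aq)
The solution already contains AsO₄³⁻ at 0.215 mol/L. Let s be the molar solubility of Ag₃AsO₄.
[AsO₄³⁻] ≈ 0.215 mol/L (common ion dominates); [Ag⁺] = 3s.
Ksp = [Ag⁺]^3[AsO₄³⁻] = (3s)^3(0.215)
(3s)^3 = 5.51×10⁻²³ / (0.215) = 2.56×10⁻²²
s = 2.12×10⁻⁸ mol/L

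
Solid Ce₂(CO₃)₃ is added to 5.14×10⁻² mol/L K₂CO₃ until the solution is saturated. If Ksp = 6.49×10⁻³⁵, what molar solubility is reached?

Ce₂(CO₃)₃(s) ⇌ 2 Ce³⁺(aq) + 3 CO₃²⁻(aq)
With CO₃²⁻ already at 5.14×10⁻² mol/L and s small, take [CO₃²⁻] ≈ 5.14×10⁻² mol/L and [Ce³⁺] = 2s.
Ksp = [Ce³⁺]^2[CO₃²⁻]^3 = (2s)^2(5.14×10⁻²)^3
(2s)^2 = 6.49×10⁻³⁵ / (5.14×10⁻²)^3 = 4.78×10⁻³¹
s = 3.46×10⁻¹⁶ mol/L

3.46×10⁻¹⁶ M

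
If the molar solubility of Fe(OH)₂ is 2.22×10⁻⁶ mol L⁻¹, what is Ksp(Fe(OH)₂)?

Fe(OH)₂(s) ⇌ Fe²⁺(aq) + 2 OH⁻(aq)
Let s be the molar solubility. Then [Fe²⁺] = s and [OH⁻] = 2s.
Ksp = [Fe²⁺][OH⁻]^2 = s · (2s)^2 = 4s^3
Ksp = 4 × (2.22×10⁻⁶)^3 = 4.38×10⁻¹⁷

Ksp = 4.38×10⁻¹⁷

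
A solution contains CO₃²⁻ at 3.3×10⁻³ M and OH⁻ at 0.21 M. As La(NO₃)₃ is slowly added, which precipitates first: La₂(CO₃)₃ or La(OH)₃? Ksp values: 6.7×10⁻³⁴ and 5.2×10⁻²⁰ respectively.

The threshold for precipitation is Q = Ksp.
For La₂(CO₃)₃: [La³⁺] = (Ksp/[CO₃²⁻]^3)^(1/2) = 1.4×10⁻¹³ M
For La(OH)₃: [La³⁺] = (Ksp/[OH⁻]^3) = 5.6×10⁻¹⁸ M
La(OH)₃ requires the lower [La³⁺], so it precipitates first.

La(OH)₃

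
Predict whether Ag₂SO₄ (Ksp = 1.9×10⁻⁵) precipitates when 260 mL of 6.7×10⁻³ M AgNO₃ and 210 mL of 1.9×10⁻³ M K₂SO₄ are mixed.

No

After mixing, V = 260 mL + 210 mL = 470 mL.
[Ag⁺] = (6.7×10⁻³)(260)/470 = 3.7×10⁻³ M
[SO₄²⁻] = (1.9×10⁻³)(210)/470 = 8.5×10⁻⁴ M
Q = [Ag⁺]^2[SO₄²⁻] = 1.2×10⁻⁸
Q < Ksp (1.2×10⁻⁸ vs 1.9×10⁻⁵); the solution remains unsaturated and no precipitate forms.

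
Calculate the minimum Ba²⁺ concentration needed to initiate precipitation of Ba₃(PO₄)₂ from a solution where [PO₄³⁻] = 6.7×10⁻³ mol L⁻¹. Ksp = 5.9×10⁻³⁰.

Each salt precipitates once Q = Ksp for that salt.
Ba₃(PO₄)₂(s) ⇌ 3 Ba²⁺(aq) + 2 PO₄³⁻(aq)
Ksp = [Ba²⁺]^3[PO₄³⁻]^2 = [Ba²⁺]^3(6.7×10⁻³)^2
[Ba²⁺]^3 = 5.9×10⁻³⁰ / (6.7×10⁻³)^2 = 1.3×10⁻²⁵
[Ba²⁺] = 5.1×10⁻⁹ mol L⁻¹

5.1×10⁻⁹ M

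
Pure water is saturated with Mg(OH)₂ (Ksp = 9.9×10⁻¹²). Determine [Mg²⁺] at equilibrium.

1.4×10⁻⁴ M

Mg(OH)₂(s) ⇌ Mg²⁺(aq) + 2 OH⁻(aq)
For each mole of Mg(OH)₂ that dissolves per liter, [Mg²⁺] = s and [OH⁻] = 2s; let s denote this solubility.
Ksp = [Mg²⁺][OH⁻]^2 = s · (2s)^2 = 4s^3 = 9.9×10⁻¹²
s = 1.4×10⁻⁴ mol/L
[Mg²⁺] = s = 1.4×10⁻⁴ mol/L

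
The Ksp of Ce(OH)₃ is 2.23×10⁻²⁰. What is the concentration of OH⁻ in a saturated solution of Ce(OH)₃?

1.61×10⁻⁵ M

Ce(OH)₃(s) ⇌ Ce³⁺(aq) + 3 OH⁻(aq)
If s mol/L of Ce(OH)₃ dissolves, [Ce³⁺] = s and [OH⁻] = 3s.
Ksp = [Ce³⁺][OH⁻]^3 = s · (3s)^3 = 27s^4 = 2.23×10⁻²⁰
s = 5.36×10⁻⁶ M
[OH⁻] = 3s = 1.61×10⁻⁵ M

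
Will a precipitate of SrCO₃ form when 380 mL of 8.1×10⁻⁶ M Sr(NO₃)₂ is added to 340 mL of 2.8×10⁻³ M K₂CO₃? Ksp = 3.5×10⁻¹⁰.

The combined volume is 720 mL.
[Sr²⁺] = (8.1×10⁻⁶)(380)/720 = 4.3×10⁻⁶ M
[CO₃²⁻] = (2.8×10⁻³)(340)/720 = 1.3×10⁻³ M
Q = [Sr²⁺][CO₃²⁻] = 5.7×10⁻⁹
Since Q (5.7×10⁻⁹) exceeds Ksp (3.5×10⁻¹⁰), SrCO₃ will precipitate.

Yes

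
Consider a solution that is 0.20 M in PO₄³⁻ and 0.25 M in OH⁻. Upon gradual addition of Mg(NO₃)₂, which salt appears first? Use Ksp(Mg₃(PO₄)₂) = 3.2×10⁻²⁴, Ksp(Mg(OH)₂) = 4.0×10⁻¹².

Mg(OH)₂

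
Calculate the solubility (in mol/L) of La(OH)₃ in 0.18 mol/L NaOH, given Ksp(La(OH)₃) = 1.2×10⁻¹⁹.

2.1×10⁻¹⁷ M

La(OH)₃(s) ⇌ La³⁺(aq) + 3 OH⁻(aq)
Let s be the solubility of La(OH)₃ here. The common ion gives [OH⁻] ≈ 0.18 mol/L, and [La³⁺] = s.
Ksp = [La³⁺][OH⁻]^3 = s(0.18)^3
s = 1.2×10⁻¹⁹ / (0.18)^3 = 2.1×10⁻¹⁷
s = 2.1×10⁻¹⁷ mol/L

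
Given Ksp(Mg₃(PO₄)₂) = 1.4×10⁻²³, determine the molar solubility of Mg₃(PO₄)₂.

1.1×10⁻⁵ M

Mg₃(PO₄)₂(s) ⇌ 3 Mg²⁺(aq) + 2 PO₄³⁻(aq)
For each mole of Mg₃(PO₄)₂ that dissolves per liter, [Mg²⁺] = 3s and [PO₄³⁻] = 2s; let s denote this solubility.
Ksp = [Mg²⁺]^3[PO₄³⁻]^2 = (3s)^3 · (2s)^2 = 108s^5
108s^5 = 1.4×10⁻²³  ⇒  s^5 = 1.3×10⁻²⁵
s = (1.3×10⁻²⁵)^(1/5) = 1.1×10⁻⁵ mol L⁻¹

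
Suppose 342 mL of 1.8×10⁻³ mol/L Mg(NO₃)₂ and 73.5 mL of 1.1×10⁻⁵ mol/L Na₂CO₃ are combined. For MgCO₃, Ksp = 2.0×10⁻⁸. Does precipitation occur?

No

After mixing, V = 342 mL + 73.5 mL = 415.5 mL.
[Mg²⁺] = (1.8×10⁻³)(342)/415.5 = 1.5×10⁻³ mol/L
[CO₃²⁻] = (1.1×10⁻⁵)(73.5)/415.5 = 1.9×10⁻⁶ mol/L
Q = [Mg²⁺][CO₃²⁻] = 2.9×10⁻⁹
Q < Ksp (2.9×10⁻⁹ vs 2.0×10⁻⁸); the solution remains unsaturated and no precipitate forms.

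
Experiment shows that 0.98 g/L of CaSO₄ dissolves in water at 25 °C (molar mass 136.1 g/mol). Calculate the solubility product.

Ksp = 5.2×10⁻⁵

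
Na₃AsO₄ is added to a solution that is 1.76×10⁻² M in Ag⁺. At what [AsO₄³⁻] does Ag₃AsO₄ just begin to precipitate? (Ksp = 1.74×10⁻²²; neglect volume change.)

Precipitation of each salt begins when its ion product equals Ksp.
Ag₃AsO₄(s) ⇌ 3 Ag⁺(aq) + AsO₄³⁻(aq)
Ksp = [Ag⁺]^3[AsO₄³⁻] = [AsO₄³⁻](1.76×10⁻²)^3
[AsO₄³⁻] = 1.74×10⁻²² / (1.76×10⁻²)^3 = 3.19×10⁻¹⁷
[AsO₄³⁻] = 3.19×10⁻¹⁷ M

3.19×10⁻¹⁷ M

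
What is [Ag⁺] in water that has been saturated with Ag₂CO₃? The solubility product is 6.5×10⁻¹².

Ag₂CO₃(s) ⇌ 2 Ag⁺(aq) + CO₃²⁻(aq)
If s mol/L of Ag₂CO₃ dissolves, [Ag⁺] = 2s and [CO₃²⁻] = s.
Ksp = [Ag⁺]^2[CO₃²⁻] = (2s)^2 · s = 4s^3 = 6.5×10⁻¹²
s = 1.2×10⁻⁴ mol/L
[Ag⁺] = 2s = 2.4×10⁻⁴ mol/L

2.4×10⁻⁴ M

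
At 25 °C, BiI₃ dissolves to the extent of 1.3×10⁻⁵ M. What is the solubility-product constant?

Ksp = 7.7×10⁻¹⁹

BiI₃(s) ⇌ Bi³⁺(aq) + 3 I⁻(aq)
Let s be the molar solubility. Then [Bi³⁺] = s and [I⁻] = 3s.
Ksp = [Bi³⁺][I⁻]^3 = s · (3s)^3 = 27s^4
Ksp = 27 × (1.3×10⁻⁵)^4 = 7.7×10⁻¹⁹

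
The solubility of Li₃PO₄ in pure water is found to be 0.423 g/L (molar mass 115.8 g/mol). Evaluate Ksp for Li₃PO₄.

Ksp = 4.81×10⁻⁹

s = (0.423 g L⁻¹)/(115.8 g mol⁻¹) = 3.6528×10⁻³ M
Li₃PO₄(s) ⇌ 3 Li⁺(aq) + PO₄³⁻(aq)
Let s be the molar solubility. Then [Li⁺] = 3s and [PO₄³⁻] = s.
Ksp = [Li⁺]^3[PO₄³⁻] = (3s)^3 · s = 27s^4
Ksp = 27 × (3.6528×10⁻³)^4 = 4.81×10⁻⁹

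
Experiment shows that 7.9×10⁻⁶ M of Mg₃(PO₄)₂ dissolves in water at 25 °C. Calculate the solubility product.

Ksp = 3.3×10⁻²⁴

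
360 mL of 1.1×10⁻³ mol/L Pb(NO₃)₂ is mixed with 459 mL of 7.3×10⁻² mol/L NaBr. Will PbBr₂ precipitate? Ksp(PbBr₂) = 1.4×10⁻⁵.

No

The combined volume is 819 mL.
[Pb²⁺] = (1.1×10⁻³)(360)/819 = 4.8×10⁻⁴ mol/L
[Br⁻] = (7.3×10⁻²)(459)/819 = 4.1×10⁻² mol/L
Q = [Pb²⁺][Br⁻]^2 = 8.1×10⁻⁷
Q = 8.1×10⁻⁷ < Ksp = 1.4×10⁻⁵, so the solution is unsaturated and no precipitate forms.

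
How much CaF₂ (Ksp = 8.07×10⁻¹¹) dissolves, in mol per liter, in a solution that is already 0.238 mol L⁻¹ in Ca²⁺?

CaF₂(s) ⇌ Ca²⁺(aq) + 2 F⁻(aq)
Let s be the solubility of CaF₂ here. The common ion gives [Ca²⁺] ≈ 0.238 mol L⁻¹, and [F⁻] = 2s.
Ksp = [Ca²⁺][F⁻]^2 = (0.238)(2s)^2
(2s)^2 = 8.07×10⁻¹¹ / (0.238) = 3.39×10⁻¹⁰
s = 9.21×10⁻⁶ mol L⁻¹

9.21×10⁻⁶ M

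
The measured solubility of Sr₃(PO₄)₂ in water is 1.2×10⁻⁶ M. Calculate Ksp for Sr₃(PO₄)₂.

Sr₃(PO₄)₂(s) ⇌ 3 Sr²⁺(aq) + 2 PO₄³⁻(aq)
For each mole of Sr₃(PO₄)₂ that dissolves per liter, [Sr²⁺] = 3s and [PO₄³⁻] = 2s; let s denote this solubility.
Ksp = [Sr²⁺]^3[PO₄³⁻]^2 = (3s)^3 · (2s)^2 = 108s^5
Ksp = 108 × (1.2×10⁻⁶)^5 = 2.7×10⁻²⁸

Ksp = 2.7×10⁻²⁸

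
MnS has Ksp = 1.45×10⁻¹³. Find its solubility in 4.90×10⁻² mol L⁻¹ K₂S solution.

2.96×10⁻¹² M

MnS(s) ⇌ Mn²⁺(aq) + S²⁻(aq)
The solution already contains S²⁻ at 4.90×10⁻² mol L⁻¹. Let s be the molar solubility of MnS.
[S²⁻] ≈ 4.90×10⁻² mol L⁻¹ (common ion dominates); [Mn²⁺] = s.
Ksp = [Mn²⁺][S²⁻] = s(4.90×10⁻²)
s = 1.45×10⁻¹³ / (4.90×10⁻²) = 2.96×10⁻¹²
s = 2.96×10⁻¹² mol L⁻¹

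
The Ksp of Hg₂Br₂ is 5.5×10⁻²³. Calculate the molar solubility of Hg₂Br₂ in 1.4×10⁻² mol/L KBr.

Hg₂Br₂(s) ⇌ Hg₂²⁺(aq) + 2 Br⁻(aq)
Let s be the solubility of Hg₂Br₂ here. The common ion gives [Br⁻] ≈ 1.4×10⁻² mol/L, and [Hg₂²⁺] = s.
Ksp = [Hg₂²⁺][Br⁻]^2 = s(1.4×10⁻²)^2
s = 5.5×10⁻²³ / (1.4×10⁻²)^2 = 2.8×10⁻¹⁹
s = 2.8×10⁻¹⁹ mol/L

2.8×10⁻¹⁹ M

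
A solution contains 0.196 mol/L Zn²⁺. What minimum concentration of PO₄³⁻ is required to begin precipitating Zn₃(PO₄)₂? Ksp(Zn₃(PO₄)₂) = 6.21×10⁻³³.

The threshold for precipitation is Q = Ksp.
Zn₃(PO₄)₂(s) ⇌ 3 Zn²⁺(aq) + 2 PO₄³⁻(aq)
Ksp = [Zn²⁺]^3[PO₄³⁻]^2 = [PO₄³⁻]^2(0.196)^3
[PO₄³⁻]^2 = 6.21×10⁻³³ / (0.196)^3 = 8.25×10⁻³¹
[PO₄³⁻] = 9.08×10⁻¹⁶ mol/L

9.08×10⁻¹⁶ M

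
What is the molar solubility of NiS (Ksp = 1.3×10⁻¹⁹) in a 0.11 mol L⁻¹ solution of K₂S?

NiS(s) ⇌ Ni²⁺(aq) + S²⁻(aq)
The solution already contains S²⁻ at 0.11 mol L⁻¹. Let s be the molar solubility of NiS.
[S²⁻] ≈ 0.11 mol L⁻¹ (common ion dominates); [Ni²⁺] = s.
Ksp = [Ni²⁺][S²⁻] = s(0.11)
s = 1.3×10⁻¹⁹ / (0.11) = 1.2×10⁻¹⁸
s = 1.2×10⁻¹⁸ mol L⁻¹

1.2×10⁻¹⁸ M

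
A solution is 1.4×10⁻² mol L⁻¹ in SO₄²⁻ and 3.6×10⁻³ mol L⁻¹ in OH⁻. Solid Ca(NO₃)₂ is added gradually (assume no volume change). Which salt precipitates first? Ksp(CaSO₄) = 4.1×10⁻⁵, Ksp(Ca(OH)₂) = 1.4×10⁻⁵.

CaSO₄

Precipitation begins when Q = Ksp.
For CaSO₄: [Ca²⁺] = (Ksp/[SO₄²⁻]) = 2.9×10⁻³ mol L⁻¹
For Ca(OH)₂: [Ca²⁺] = (Ksp/[OH⁻]^2) = 1.1 mol L⁻¹
CaSO₄ requires the lower [Ca²⁺], so it precipitates first.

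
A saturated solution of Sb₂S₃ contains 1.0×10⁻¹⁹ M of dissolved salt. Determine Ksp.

Sb₂S₃(s) ⇌ 2 Sb³⁺(aq) + 3 S²⁻(aq)
Call the molar solubility s, so that [Sb³⁺] = 2s and [S²⁻] = 3s.
Ksp = [Sb³⁺]^2[S²⁻]^3 = (2s)^2 · (3s)^3 = 108s^5
Ksp = 108 × (1.0×10⁻¹⁹)^5 = 1.1×10⁻⁹³

Ksp = 1.1×10⁻⁹³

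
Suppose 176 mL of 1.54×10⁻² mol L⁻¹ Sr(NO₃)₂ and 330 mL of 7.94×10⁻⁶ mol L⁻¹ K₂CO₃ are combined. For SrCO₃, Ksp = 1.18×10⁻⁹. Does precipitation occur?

Yes

After mixing, V = 176 mL + 330 mL = 506 mL.
[Sr²⁺] = (1.54×10⁻²)(176)/506 = 5.36×10⁻³ mol L⁻¹
[CO₃²⁻] = (7.94×10⁻⁶)(330)/506 = 5.18×10⁻⁶ mol L⁻¹
Q = [Sr²⁺][CO₃²⁻] = 2.77×10⁻⁸
Because Q > Ksp (2.77×10⁻⁸ vs 1.18×10⁻⁹), a precipitate of SrCO₃ forms.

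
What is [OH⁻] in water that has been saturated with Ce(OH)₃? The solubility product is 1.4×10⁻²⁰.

1.4×10⁻⁵ M

Ce(OH)₃(s) ⇌ Ce³⁺(aq) + 3 OH⁻(aq)
Let s be the molar solubility. Then [Ce³⁺] = s and [OH⁻] = 3s.
Ksp = [Ce³⁺][OH⁻]^3 = s · (3s)^3 = 27s^4 = 1.4×10⁻²⁰
s = 4.8×10⁻⁶ M
[OH⁻] = 3s = 1.4×10⁻⁵ M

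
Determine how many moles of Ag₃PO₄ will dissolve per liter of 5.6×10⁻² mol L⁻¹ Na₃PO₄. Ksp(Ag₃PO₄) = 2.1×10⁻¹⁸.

1.1×10⁻⁶ M

Ag₃PO₄(s) ⇌ 3 Ag⁺(aq) + PO₄³⁻(aq)
The solution already contains PO₄³⁻ at 5.6×10⁻² mol L⁻¹. Let s be the molar solubility of Ag₃PO₄.
[PO₄³⁻] ≈ 5.6×10⁻² mol L⁻¹ (common ion dominates); [Ag⁺] = 3s.
Ksp = [Ag⁺]^3[PO₄³⁻] = (3s)^3(5.6×10⁻²)
(3s)^3 = 2.1×10⁻¹⁸ / (5.6×10⁻²) = 3.8×10⁻¹⁷
s = 1.1×10⁻⁶ mol L⁻¹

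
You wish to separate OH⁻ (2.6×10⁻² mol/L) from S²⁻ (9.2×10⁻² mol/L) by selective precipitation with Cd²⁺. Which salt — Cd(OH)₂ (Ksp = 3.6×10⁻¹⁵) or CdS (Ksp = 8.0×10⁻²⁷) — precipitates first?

CdS

Each salt precipitates once Q = Ksp for that salt.
For Cd(OH)₂: [Cd²⁺] = (Ksp/[OH⁻]^2) = 5.3×10⁻¹² mol/L
For CdS: [Cd²⁺] = (Ksp/[S²⁻]) = 8.7×10⁻²⁶ mol/L
Since CdS needs less Cd²⁺ to reach saturation, it precipitates first.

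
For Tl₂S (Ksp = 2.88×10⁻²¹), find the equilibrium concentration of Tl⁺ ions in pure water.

1.79×10⁻⁷ M

Tl₂S(s) ⇌ 2 Tl⁺(aq) + S²⁻(aq)
For each mole of Tl₂S that dissolves per liter, [Tl⁺] = 2s and [S²⁻] = s; let s denote this solubility.
Ksp = [Tl⁺]^2[S²⁻] = (2s)^2 · s = 4s^3 = 2.88×10⁻²¹
s = 8.96×10⁻⁸ mol/L
[Tl⁺] = 2s = 1.79×10⁻⁷ mol/L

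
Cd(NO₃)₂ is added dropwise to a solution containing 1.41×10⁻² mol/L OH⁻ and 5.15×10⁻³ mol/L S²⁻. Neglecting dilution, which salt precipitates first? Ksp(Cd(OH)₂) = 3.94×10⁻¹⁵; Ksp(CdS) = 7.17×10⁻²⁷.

Precipitation of each salt begins when its ion product equals Ksp.
For Cd(OH)₂: [Cd²⁺] = (Ksp/[OH⁻]^2) = 1.98×10⁻¹¹ mol/L
For CdS: [Cd²⁺] = (Ksp/[S²⁻]) = 1.39×10⁻²⁴ mol/L
CdS requires the lower [Cd²⁺], so it precipitates first.

CdS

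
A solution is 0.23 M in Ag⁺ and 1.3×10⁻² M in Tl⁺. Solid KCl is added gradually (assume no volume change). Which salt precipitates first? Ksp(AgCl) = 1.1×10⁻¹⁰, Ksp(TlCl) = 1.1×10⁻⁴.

AgCl

Each salt precipitates once Q = Ksp for that salt.
For AgCl: [Cl⁻] = (Ksp/[Ag⁺]) = 4.8×10⁻¹⁰ M
For TlCl: [Cl⁻] = (Ksp/[Tl⁺]) = 8.5×10⁻³ M
AgCl requires the lower [Cl⁻], so it precipitates first.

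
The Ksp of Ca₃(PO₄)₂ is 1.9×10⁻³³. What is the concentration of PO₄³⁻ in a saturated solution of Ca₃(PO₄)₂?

Ca₃(PO₄)₂(s) ⇌ 3 Ca²⁺(aq) + 2 PO₄³⁻(aq)
If s mol/L of Ca₃(PO₄)₂ dissolves, [Ca²⁺] = 3s and [PO₄³⁻] = 2s.
Ksp = [Ca²⁺]^3[PO₄³⁻]^2 = (3s)^3 · (2s)^2 = 108s^5 = 1.9×10⁻³³
s = 1.1×10⁻⁷ mol/L
[PO₄³⁻] = 2s = 2.2×10⁻⁷ mol/L

2.2×10⁻⁷ M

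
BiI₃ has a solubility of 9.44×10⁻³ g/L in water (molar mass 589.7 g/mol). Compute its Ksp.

Ksp = 1.77×10⁻¹⁸

s = (9.44×10⁻³ g L⁻¹)/(589.7 g mol⁻¹) = 1.6008×10⁻⁵ M
BiI₃(s) ⇌ Bi³⁺(aq) + 3 I⁻(aq)
Call the molar solubility s, so that [Bi³⁺] = s and [I⁻] = 3s.
Ksp = [Bi³⁺][I⁻]^3 = s · (3s)^3 = 27s^4
Ksp = 27 × (1.6008×10⁻⁵)^4 = 1.77×10⁻¹⁸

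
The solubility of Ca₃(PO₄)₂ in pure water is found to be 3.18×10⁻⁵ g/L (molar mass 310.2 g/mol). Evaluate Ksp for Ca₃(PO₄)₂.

Ksp = 1.22×10⁻³³

Convert to molarity: s = 3.18×10⁻⁵ / 310.2 = 1.0251×10⁻⁷ mol/L
Ca₃(PO₄)₂(s) ⇌ 3 Ca²⁺(aq) + 2 PO₄³⁻(aq)
Call the molar solubility s, so that [Ca²⁺] = 3s and [PO₄³⁻] = 2s.
Ksp = [Ca²⁺]^3[PO₄³⁻]^2 = (3s)^3 · (2s)^2 = 108s^5
Ksp = 108 × (1.0251×10⁻⁷)^5 = 1.22×10⁻³³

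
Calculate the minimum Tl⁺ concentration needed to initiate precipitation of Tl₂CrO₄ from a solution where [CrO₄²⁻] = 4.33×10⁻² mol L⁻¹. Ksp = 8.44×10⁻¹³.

4.41×10⁻⁶ M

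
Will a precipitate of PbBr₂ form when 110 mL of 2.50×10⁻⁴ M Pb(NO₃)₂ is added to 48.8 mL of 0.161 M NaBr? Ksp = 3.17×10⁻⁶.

Total volume after mixing = 110 + 48.8 = 158.8 mL.
[Pb²⁺] = (2.50×10⁻⁴)(110)/158.8 = 1.73×10⁻⁴ M
[Br⁻] = (0.161)(48.8)/158.8 = 4.95×10⁻² M
Q = [Pb²⁺][Br⁻]^2 = 4.24×10⁻⁷
Q = 4.24×10⁻⁷ < Ksp = 3.17×10⁻⁶, so the solution is unsaturated and no precipitate forms.

No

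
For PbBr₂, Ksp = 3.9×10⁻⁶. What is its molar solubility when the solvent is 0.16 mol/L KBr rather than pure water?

1.5×10⁻⁴ M

PbBr₂(s) ⇌ Pb²⁺(aq) + 2 Br⁻(aq)
With Br⁻ already at 0.16 mol/L and s small, take [Br⁻] ≈ 0.16 mol/L and [Pb²⁺] = s.
Ksp = [Pb²⁺][Br⁻]^2 = s(0.16)^2
s = 3.9×10⁻⁶ / (0.16)^2 = 1.5×10⁻⁴
s = 1.5×10⁻⁴ mol/L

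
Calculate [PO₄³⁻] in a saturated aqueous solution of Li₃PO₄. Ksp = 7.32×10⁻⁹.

Li₃PO₄(s) ⇌ 3 Li⁺(aq) + PO₄³⁻(aq)
With molar solubility s: [Li⁺] = 3s, [PO₄³⁻] = s.
Ksp = [Li⁺]^3[PO₄³⁻] = (3s)^3 · s = 27s^4 = 7.32×10⁻⁹
s = 4.06×10⁻³ mol L⁻¹
[PO₄³⁻] = s = 4.06×10⁻³ mol L⁻¹

4.06×10⁻³ M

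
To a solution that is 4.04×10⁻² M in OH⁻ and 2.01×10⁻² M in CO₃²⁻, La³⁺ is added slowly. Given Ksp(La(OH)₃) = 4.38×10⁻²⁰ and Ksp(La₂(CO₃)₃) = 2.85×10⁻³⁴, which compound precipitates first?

Each salt precipitates once Q = Ksp for that salt.
For La(OH)₃: [La³⁺] = (Ksp/[OH⁻]^3) = 6.64×10⁻¹⁶ M
For La₂(CO₃)₃: [La³⁺] = (Ksp/[CO₃²⁻]^3)^(1/2) = 5.92×10⁻¹⁵ M
The smaller threshold [La³⁺] is reached first, so La(OH)₃ precipitates first.

La(OH)₃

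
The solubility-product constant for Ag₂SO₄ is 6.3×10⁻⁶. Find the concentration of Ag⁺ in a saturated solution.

Ag₂SO₄(s) ⇌ 2 Ag⁺(aq) + SO₄²⁻(aq)
If s mol/L of Ag₂SO₄ dissolves, [Ag⁺] = 2s and [SO₄²⁻] = s.
Ksp = [Ag⁺]^2[SO₄²⁻] = (2s)^2 · s = 4s^3 = 6.3×10⁻⁶
s = 1.2×10⁻² mol L⁻¹
[Ag⁺] = 2s = 2.3×10⁻² mol L⁻¹

2.3×10⁻² M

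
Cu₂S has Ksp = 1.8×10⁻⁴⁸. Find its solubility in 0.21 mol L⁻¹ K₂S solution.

1.5×10⁻²⁴ M

Cu₂S(s) ⇌ 2 Cu⁺(aq) + S²⁻(aq)
With S²⁻ already at 0.21 mol L⁻¹ and s small, take [S²⁻] ≈ 0.21 mol L⁻¹ and [Cu⁺] = 2s.
Ksp = [Cu⁺]^2[S²⁻] = (2s)^2(0.21)
(2s)^2 = 1.8×10⁻⁴⁸ / (0.21) = 8.6×10⁻⁴⁸
s = 1.5×10⁻²⁴ mol L⁻¹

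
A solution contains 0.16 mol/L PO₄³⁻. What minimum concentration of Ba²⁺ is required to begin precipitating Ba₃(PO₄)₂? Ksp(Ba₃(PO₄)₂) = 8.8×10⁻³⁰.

Each salt precipitates once Q = Ksp for that salt.
Ba₃(PO₄)₂(s) ⇌ 3 Ba²⁺(aq) + 2 PO₄³⁻(aq)
Ksp = [Ba²⁺]^3[PO₄³⁻]^2 = [Ba²⁺]^3(0.16)^2
[Ba²⁺]^3 = 8.8×10⁻³⁰ / (0.16)^2 = 3.4×10⁻²⁸
[Ba²⁺] = 7.0×10⁻¹⁰ mol/L

7.0×10⁻¹⁰ M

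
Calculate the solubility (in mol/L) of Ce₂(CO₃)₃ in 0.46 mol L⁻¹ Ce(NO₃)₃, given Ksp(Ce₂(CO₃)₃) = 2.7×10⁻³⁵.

Ce₂(CO₃)₃(s) ⇌ 2 Ce³⁺(aq) + 3 CO₃²⁻(aq)
With Ce³⁺ already at 0.46 mol L⁻¹ and s small, take [Ce³⁺] ≈ 0.46 mol L⁻¹ and [CO₃²⁻] = 3s.
Ksp = [Ce³⁺]^2[CO₃²⁻]^3 = (0.46)^2(3s)^3
(3s)^3 = 2.7×10⁻³⁵ / (0.46)^2 = 1.3×10⁻³⁴
s = 1.7×10⁻¹² mol L⁻¹

1.7×10⁻¹² M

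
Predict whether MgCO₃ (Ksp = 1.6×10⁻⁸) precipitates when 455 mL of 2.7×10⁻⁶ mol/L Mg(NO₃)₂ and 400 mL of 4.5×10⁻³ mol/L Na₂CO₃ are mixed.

No

Total volume after mixing = 455 + 400 = 855 mL.
[Mg²⁺] = (2.7×10⁻⁶)(455)/855 = 1.4×10⁻⁶ mol/L
[CO₃²⁻] = (4.5×10⁻³)(400)/855 = 2.1×10⁻³ mol/L
Q = [Mg²⁺][CO₃²⁻] = 3.0×10⁻⁹
Q = 3.0×10⁻⁹ < Ksp = 1.6×10⁻⁸, so the solution is unsaturated and no precipitate forms.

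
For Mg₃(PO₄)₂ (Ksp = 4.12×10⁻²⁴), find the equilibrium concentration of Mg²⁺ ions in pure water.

2.47×10⁻⁵ M

Mg₃(PO₄)₂(s) ⇌ 3 Mg²⁺(aq) + 2 PO₄³⁻(aq)
For each mole of Mg₃(PO₄)₂ that dissolves per liter, [Mg²⁺] = 3s and [PO₄³⁻] = 2s; let s denote this solubility.
Ksp = [Mg²⁺]^3[PO₄³⁻]^2 = (3s)^3 · (2s)^2 = 108s^5 = 4.12×10⁻²⁴
s = 8.25×10⁻⁶ mol/L
[Mg²⁺] = 3s = 2.47×10⁻⁵ mol/L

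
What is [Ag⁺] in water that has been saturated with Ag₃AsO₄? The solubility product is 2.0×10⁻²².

Ag₃AsO₄(s) ⇌ 3 Ag⁺(aq) + AsO₄³⁻(aq)
For each mole of Ag₃AsO₄ that dissolves per liter, [Ag⁺] = 3s and [AsO₄³⁻] = s; let s denote this solubility.
Ksp = [Ag⁺]^3[AsO₄³⁻] = (3s)^3 · s = 27s^4 = 2.0×10⁻²²
s = 1.6×10⁻⁶ mol L⁻¹
[Ag⁺] = 3s = 4.9×10⁻⁶ mol L⁻¹

4.9×10⁻⁶ M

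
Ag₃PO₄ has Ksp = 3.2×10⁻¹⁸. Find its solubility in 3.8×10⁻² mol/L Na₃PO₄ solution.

1.5×10⁻⁶ M

Ag₃PO₄(s) ⇌ 3 Ag⁺(aq) + PO₄³⁻(aq)
With PO₄³⁻ already at 3.8×10⁻² mol/L and s small, take [PO₄³⁻] ≈ 3.8×10⁻² mol/L and [Ag⁺] = 3s.
Ksp = [Ag⁺]^3[PO₄³⁻] = (3s)^3(3.8×10⁻²)
(3s)^3 = 3.2×10⁻¹⁸ / (3.8×10⁻²) = 8.4×10⁻¹⁷
s = 1.5×10⁻⁶ mol/L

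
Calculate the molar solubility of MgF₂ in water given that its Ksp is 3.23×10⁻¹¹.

MgF₂(s) ⇌ Mg²⁺(aq) + 2 F⁻(aq)
For each mole of MgF₂ that dissolves per liter, [Mg²⁺] = s and [F⁻] = 2s; let s denote this solubility.
Ksp = [Mg²⁺][F⁻]^2 = s · (2s)^2 = 4s^3
4s^3 = 3.23×10⁻¹¹  ⇒  s^3 = 8.08×10⁻¹²
s = 2.01×10⁻⁴ M

2.01×10⁻⁴ M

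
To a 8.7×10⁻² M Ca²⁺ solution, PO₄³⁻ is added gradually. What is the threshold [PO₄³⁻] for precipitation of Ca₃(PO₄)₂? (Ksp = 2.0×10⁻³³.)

A salt starts to precipitate once the ion product Q reaches its Ksp.
Ca₃(PO₄)₂(s) ⇌ 3 Ca²⁺(aq) + 2 PO₄³⁻(aq)
Ksp = [Ca²⁺]^3[PO₄³⁻]^2 = [PO₄³⁻]^2(8.7×10⁻²)^3
[PO₄³⁻]^2 = 2.0×10⁻³³ / (8.7×10⁻²)^3 = 3.0×10⁻³⁰
[PO₄³⁻] = 1.7×10⁻¹⁵ M

1.7×10⁻¹⁵ M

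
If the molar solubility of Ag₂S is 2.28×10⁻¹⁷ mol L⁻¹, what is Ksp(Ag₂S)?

Ag₂S(s) ⇌ 2 Ag⁺(aq) + S²⁻(aq)
Call the molar solubility s, so that [Ag⁺] = 2s and [S²⁻] = s.
Ksp = [Ag⁺]^2[S²⁻] = (2s)^2 · s = 4s^3
Ksp = 4 × (2.28×10⁻¹⁷)^3 = 4.74×10⁻⁵⁰

Ksp = 4.74×10⁻⁵⁰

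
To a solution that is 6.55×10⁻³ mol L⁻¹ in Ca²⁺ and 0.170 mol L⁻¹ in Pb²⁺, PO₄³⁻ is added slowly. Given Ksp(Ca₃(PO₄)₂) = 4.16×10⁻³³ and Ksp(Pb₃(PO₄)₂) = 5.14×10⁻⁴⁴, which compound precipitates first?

Pb₃(PO₄)₂

A salt starts to precipitate once the ion product Q reaches its Ksp.
For Ca₃(PO₄)₂: [PO₄³⁻] = (Ksp/[Ca²⁺]^3)^(1/2) = 1.22×10⁻¹³ mol L⁻¹
For Pb₃(PO₄)₂: [PO₄³⁻] = (Ksp/[Pb²⁺]^3)^(1/2) = 3.23×10⁻²¹ mol L⁻¹
The smaller threshold [PO₄³⁻] is reached first, so Pb₃(PO₄)₂ precipitates first.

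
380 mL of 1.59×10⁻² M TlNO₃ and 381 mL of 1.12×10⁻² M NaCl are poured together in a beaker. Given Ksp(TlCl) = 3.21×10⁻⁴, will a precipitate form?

Total volume after mixing = 380 + 381 = 761 mL.
[Tl⁺] = (1.59×10⁻²)(380)/761 = 7.94×10⁻³ M
[Cl⁻] = (1.12×10⁻²)(381)/761 = 5.61×10⁻³ M
Q = [Tl⁺][Cl⁻] = 4.45×10⁻⁵
Since Q (4.45×10⁻⁵) is less than Ksp (3.21×10⁻⁴), no TlCl precipitates.

No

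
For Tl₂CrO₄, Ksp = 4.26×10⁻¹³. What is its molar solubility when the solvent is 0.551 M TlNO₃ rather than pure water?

1.40×10⁻¹² M

Tl₂CrO₄(s) ⇌ 2 Tl⁺(aq) + CrO₄²⁻(aq)
Tl⁺ is already present at 0.551 M. If s mol/L of Tl₂CrO₄ dissolves, [CrO₄²⁻] = s while [Tl⁺] ≈ 0.551 M.
Ksp = [Tl⁺]^2[CrO₄²⁻] = (0.551)^2s
s = 4.26×10⁻¹³ / (0.551)^2 = 1.40×10⁻¹²
s = 1.40×10⁻¹² M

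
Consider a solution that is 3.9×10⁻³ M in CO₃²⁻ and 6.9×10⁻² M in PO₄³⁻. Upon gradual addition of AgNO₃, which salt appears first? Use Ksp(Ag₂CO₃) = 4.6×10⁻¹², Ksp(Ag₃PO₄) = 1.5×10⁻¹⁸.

Ag₃PO₄

Each salt precipitates once Q = Ksp for that salt.
For Ag₂CO₃: [Ag⁺] = (Ksp/[CO₃²⁻])^(1/2) = 3.4×10⁻⁵ M
For Ag₃PO₄: [Ag⁺] = (Ksp/[PO₄³⁻])^(1/3) = 2.8×10⁻⁶ M
Since Ag₃PO₄ needs less Ag⁺ to reach saturation, it precipitates first.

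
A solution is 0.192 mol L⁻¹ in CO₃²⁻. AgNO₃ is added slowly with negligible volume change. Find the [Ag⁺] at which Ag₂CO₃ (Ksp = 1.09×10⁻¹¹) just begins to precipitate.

7.53×10⁻⁶ M

A salt starts to precipitate once the ion product Q reaches its Ksp.
Ag₂CO₃(s) ⇌ 2 Ag⁺(aq) + CO₃²⁻(aq)
Ksp = [Ag⁺]^2[CO₃²⁻] = [Ag⁺]^2(0.192)
[Ag⁺]^2 = 1.09×10⁻¹¹ / (0.192) = 5.68×10⁻¹¹
[Ag⁺] = 7.53×10⁻⁶ mol L⁻¹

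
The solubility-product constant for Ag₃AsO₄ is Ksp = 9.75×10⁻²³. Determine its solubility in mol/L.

Ag₃AsO₄(s) ⇌ 3 Ag⁺(aq) + AsO₄³⁻(aq)
If s mol/L of Ag₃AsO₄ dissolves, [Ag⁺] = 3s and [AsO₄³⁻] = s.
Ksp = [Ag⁺]^3[AsO₄³⁻] = (3s)^3 · s = 27s^4
27s^4 = 9.75×10⁻²³  ⇒  s^4 = 3.61×10⁻²⁴
s = (3.61×10⁻²⁴)^(1/4) = 1.38×10⁻⁶ M

1.38×10⁻⁶ M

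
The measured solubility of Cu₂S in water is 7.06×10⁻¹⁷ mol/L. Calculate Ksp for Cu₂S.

Cu₂S(s) ⇌ 2 Cu⁺(aq) + S²⁻(aq)
For each mole of Cu₂S that dissolves per liter, [Cu⁺] = 2s and [S²⁻] = s; let s denote this solubility.
Ksp = [Cu⁺]^2[S²⁻] = (2s)^2 · s = 4s^3
Ksp = 4 × (7.06×10⁻¹⁷)^3 = 1.41×10⁻⁴⁸

Ksp = 1.41×10⁻⁴⁸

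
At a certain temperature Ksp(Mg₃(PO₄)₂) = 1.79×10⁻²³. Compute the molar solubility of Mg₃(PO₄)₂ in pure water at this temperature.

1.11×10⁻⁵ M

Mg₃(PO₄)₂(s) ⇌ 3 Mg²⁺(aq) + 2 PO₄³⁻(aq)
With molar solubility s: [Mg²⁺] = 3s, [PO₄³⁻] = 2s.
Ksp = [Mg²⁺]^3[PO₄³⁻]^2 = (3s)^3 · (2s)^2 = 108s^5
108s^5 = 1.79×10⁻²³  ⇒  s^5 = 1.66×10⁻²⁵
s = (1.66×10⁻²⁵)^(1/5) = 1.11×10⁻⁵ mol L⁻¹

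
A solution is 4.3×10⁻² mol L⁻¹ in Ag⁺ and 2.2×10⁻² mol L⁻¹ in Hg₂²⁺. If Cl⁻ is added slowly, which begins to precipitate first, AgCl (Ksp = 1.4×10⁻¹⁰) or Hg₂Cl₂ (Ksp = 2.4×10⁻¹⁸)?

Precipitation begins when Q = Ksp.
For AgCl: [Cl⁻] = (Ksp/[Ag⁺]) = 3.3×10⁻⁹ mol L⁻¹
For Hg₂Cl₂: [Cl⁻] = (Ksp/[Hg₂²⁺])^(1/2) = 1.0×10⁻⁸ mol L⁻¹
AgCl requires the lower [Cl⁻], so it precipitates first.

AgCl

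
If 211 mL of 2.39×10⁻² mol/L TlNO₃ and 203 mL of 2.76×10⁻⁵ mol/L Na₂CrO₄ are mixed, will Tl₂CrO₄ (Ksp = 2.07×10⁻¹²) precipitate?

The combined volume is 414 mL.
[Tl⁺] = (2.39×10⁻²)(211)/414 = 1.22×10⁻² mol/L
[CrO₄²⁻] = (2.76×10⁻⁵)(203)/414 = 1.35×10⁻⁵ mol/L
Q = [Tl⁺]^2[CrO₄²⁻] = 2.01×10⁻⁹
Since Q (2.01×10⁻⁹) exceeds Ksp (2.07×10⁻¹²), Tl₂CrO₄ will precipitate.

Yes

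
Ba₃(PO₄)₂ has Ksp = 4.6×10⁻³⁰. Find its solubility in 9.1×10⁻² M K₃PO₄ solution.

2.7×10⁻¹⁰ M

Ba₃(PO₄)₂(s) ⇌ 3 Ba²⁺(aq) + 2 PO₄³⁻(aq)
PO₄³⁻ is already present at 9.1×10⁻² M. If s mol/L of Ba₃(PO₄)₂ dissolves, [Ba²⁺] = 3s while [PO₄³⁻] ≈ 9.1×10⁻² M.
Ksp = [Ba²⁺]^3[PO₄³⁻]^2 = (3s)^3(9.1×10⁻²)^2
(3s)^3 = 4.6×10⁻³⁰ / (9.1×10⁻²)^2 = 5.6×10⁻²⁸
s = 2.7×10⁻¹⁰ M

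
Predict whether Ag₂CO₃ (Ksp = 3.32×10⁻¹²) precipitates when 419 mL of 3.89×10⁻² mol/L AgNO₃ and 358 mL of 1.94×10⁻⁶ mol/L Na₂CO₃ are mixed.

Yes

The combined volume is 777 mL.
[Ag⁺] = (3.89×10⁻²)(419)/777 = 2.10×10⁻² mol/L
[CO₃²⁻] = (1.94×10⁻⁶)(358)/777 = 8.94×10⁻⁷ mol/L
Q = [Ag⁺]^2[CO₃²⁻] = 3.93×10⁻¹⁰
Q = 3.93×10⁻¹⁰ > Ksp = 3.32×10⁻¹², so the solution is supersaturated and Ag₂CO₃ precipitates.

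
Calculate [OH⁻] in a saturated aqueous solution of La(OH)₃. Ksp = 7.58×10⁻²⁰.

La(OH)₃(s) ⇌ La³⁺(aq) + 3 OH⁻(aq)
For each mole of La(OH)₃ that dissolves per liter, [La³⁺] = s and [OH⁻] = 3s; let s denote this solubility.
Ksp = [La³⁺][OH⁻]^3 = s · (3s)^3 = 27s^4 = 7.58×10⁻²⁰
s = 7.28×10⁻⁶ M
[OH⁻] = 3s = 2.18×10⁻⁵ M

2.18×10⁻⁵ M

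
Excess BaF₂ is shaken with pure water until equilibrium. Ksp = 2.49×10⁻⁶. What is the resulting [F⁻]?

1.71×10⁻² M

BaF₂(s) ⇌ Ba²⁺(aq) + 2 F⁻(aq)
Let s be the molar solubility. Then [Ba²⁺] = s and [F⁻] = 2s.
Ksp = [Ba²⁺][F⁻]^2 = s · (2s)^2 = 4s^3 = 2.49×10⁻⁶
s = 8.54×10⁻³ mol/L
[F⁻] = 2s = 1.71×10⁻² mol/L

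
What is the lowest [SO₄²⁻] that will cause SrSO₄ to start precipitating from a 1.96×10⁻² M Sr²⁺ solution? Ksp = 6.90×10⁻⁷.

A salt starts to precipitate once the ion product Q reaches its Ksp.
SrSO₄(s) ⇌ Sr²⁺(aq) + SO₄²⁻(aq)
Ksp = [Sr²⁺][SO₄²⁻] = [SO₄²⁻](1.96×10⁻²)
[SO₄²⁻] = 6.90×10⁻⁷ / (1.96×10⁻²) = 3.52×10⁻⁵
[SO₄²⁻] = 3.52×10⁻⁵ M

3.52×10⁻⁵ M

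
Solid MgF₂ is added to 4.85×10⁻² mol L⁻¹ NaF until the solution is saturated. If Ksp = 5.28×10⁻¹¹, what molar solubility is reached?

MgF₂(s) ⇌ Mg²⁺(aq) + 2 F⁻(aq)
Let s be the solubility of MgF₂ here. The common ion gives [F⁻] ≈ 4.85×10⁻² mol L⁻¹, and [Mg²⁺] = s.
Ksp = [Mg²⁺][F⁻]^2 = s(4.85×10⁻²)^2
s = 5.28×10⁻¹¹ / (4.85×10⁻²)^2 = 2.24×10⁻⁸
s = 2.24×10⁻⁸ mol L⁻¹

2.24×10⁻⁸ M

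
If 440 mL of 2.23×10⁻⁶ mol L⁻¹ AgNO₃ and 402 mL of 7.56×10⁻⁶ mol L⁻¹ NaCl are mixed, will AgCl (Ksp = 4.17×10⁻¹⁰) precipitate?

No

After mixing, V = 440 mL + 402 mL = 842 mL.
[Ag⁺] = (2.23×10⁻⁶)(440)/842 = 1.17×10⁻⁶ mol L⁻¹
[Cl⁻] = (7.56×10⁻⁶)(402)/842 = 3.61×10⁻⁶ mol L⁻¹
Q = [Ag⁺][Cl⁻] = 4.21×10⁻¹²
Since Q (4.21×10⁻¹²) is less than Ksp (4.17×10⁻¹⁰), no AgCl precipitates.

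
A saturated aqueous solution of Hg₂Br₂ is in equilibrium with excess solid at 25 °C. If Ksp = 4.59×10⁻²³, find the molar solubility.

2.26×10⁻⁸ M

Hg₂Br₂(s) ⇌ Hg₂²⁺(aq) + 2 Br⁻(aq)
Let s be the molar solubility. Then [Hg₂²⁺] = s and [Br⁻] = 2s.
Ksp = [Hg₂²⁺][Br⁻]^2 = s · (2s)^2 = 4s^3
4s^3 = 4.59×10⁻²³  ⇒  s^3 = 1.15×10⁻²³
Taking the 3rd root, s = 2.26×10⁻⁸ mol L⁻¹.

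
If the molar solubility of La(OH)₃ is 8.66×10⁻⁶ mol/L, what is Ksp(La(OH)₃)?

La(OH)₃(s) ⇌ La³⁺(aq) + 3 OH⁻(aq)
Let s be the molar solubility. Then [La³⁺] = s and [OH⁻] = 3s.
Ksp = [La³⁺][OH⁻]^3 = s · (3s)^3 = 27s^4
Ksp = 27 × (8.66×10⁻⁶)^4 = 1.52×10⁻¹⁹

Ksp = 1.52×10⁻¹⁹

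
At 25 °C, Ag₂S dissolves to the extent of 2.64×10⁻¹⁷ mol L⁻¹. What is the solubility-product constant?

Ag₂S(s) ⇌ 2 Ag⁺(aq) + S²⁻(aq)
If s mol/L of Ag₂S dissolves, [Ag⁺] = 2s and [S²⁻] = s.
Ksp = [Ag⁺]^2[S²⁻] = (2s)^2 · s = 4s^3
Ksp = 4 × (2.64×10⁻¹⁷)^3 = 7.36×10⁻⁵⁰

Ksp = 7.36×10⁻⁵⁰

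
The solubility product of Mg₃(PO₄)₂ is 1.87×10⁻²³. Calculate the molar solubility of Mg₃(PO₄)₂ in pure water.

1.12×10⁻⁵ M

Mg₃(PO₄)₂(s) ⇌ 3 Mg²⁺(aq) + 2 PO₄³⁻(aq)
Let s be the molar solubility. Then [Mg²⁺] = 3s and [PO₄³⁻] = 2s.
Ksp = [Mg²⁺]^3[PO₄³⁻]^2 = (3s)^3 · (2s)^2 = 108s^5
108s^5 = 1.87×10⁻²³  ⇒  s^5 = 1.73×10⁻²⁵
Taking the 5th root, s = 1.12×10⁻⁵ mol/L.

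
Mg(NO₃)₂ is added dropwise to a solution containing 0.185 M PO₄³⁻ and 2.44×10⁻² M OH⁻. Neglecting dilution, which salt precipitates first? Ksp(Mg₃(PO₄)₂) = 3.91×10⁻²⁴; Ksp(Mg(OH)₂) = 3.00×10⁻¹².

Mg(OH)₂

Each salt precipitates once Q = Ksp for that salt.
For Mg₃(PO₄)₂: [Mg²⁺] = (Ksp/[PO₄³⁻]^2)^(1/3) = 4.85×10⁻⁸ M
For Mg(OH)₂: [Mg²⁺] = (Ksp/[OH⁻]^2) = 5.04×10⁻⁹ M
Since Mg(OH)₂ needs less Mg²⁺ to reach saturation, it precipitates first.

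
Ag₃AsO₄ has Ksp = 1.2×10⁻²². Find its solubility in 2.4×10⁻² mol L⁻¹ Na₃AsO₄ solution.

5.7×10⁻⁸ M

Ag₃AsO₄(s) ⇌ 3 Ag⁺(aq) + AsO₄³⁻(aq)
AsO₄³⁻ is already present at 2.4×10⁻² mol L⁻¹. If s mol/L of Ag₃AsO₄ dissolves, [Ag⁺] = 3s while [AsO₄³⁻] ≈ 2.4×10⁻² mol L⁻¹.
Ksp = [Ag⁺]^3[AsO₄³⁻] = (3s)^3(2.4×10⁻²)
(3s)^3 = 1.2×10⁻²² / (2.4×10⁻²) = 5.0×10⁻²¹
s = 5.7×10⁻⁸ mol L⁻¹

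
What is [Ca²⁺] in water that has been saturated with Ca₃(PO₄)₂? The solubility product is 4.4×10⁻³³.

4.0×10⁻⁷ M

Ca₃(PO₄)₂(s) ⇌ 3 Ca²⁺(aq) + 2 PO₄³⁻(aq)
Call the molar solubility s, so that [Ca²⁺] = 3s and [PO₄³⁻] = 2s.
Ksp = [Ca²⁺]^3[PO₄³⁻]^2 = (3s)^3 · (2s)^2 = 108s^5 = 4.4×10⁻³³
s = 1.3×10⁻⁷ M
[Ca²⁺] = 3s = 4.0×10⁻⁷ M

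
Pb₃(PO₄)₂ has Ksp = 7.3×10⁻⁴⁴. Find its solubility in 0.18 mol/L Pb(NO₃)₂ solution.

1.8×10⁻²¹ M

Pb₃(PO₄)₂(s) ⇌ 3 Pb²⁺(aq) + 2 PO₄³⁻(aq)
Pb²⁺ is already present at 0.18 mol/L. If s mol/L of Pb₃(PO₄)₂ dissolves, [PO₄³⁻] = 2s while [Pb²⁺] ≈ 0.18 mol/L.
Ksp = [Pb²⁺]^3[PO₄³⁻]^2 = (0.18)^3(2s)^2
(2s)^2 = 7.3×10⁻⁴⁴ / (0.18)^3 = 1.3×10⁻⁴¹
s = 1.8×10⁻²¹ mol/L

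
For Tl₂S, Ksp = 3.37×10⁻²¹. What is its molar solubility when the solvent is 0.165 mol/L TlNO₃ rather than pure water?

1.24×10⁻¹⁹ M

Tl₂S(s) ⇌ 2 Tl⁺(aq) + S²⁻(aq)
Let s be the solubility of Tl₂S here. The common ion gives [Tl⁺] ≈ 0.165 mol/L, and [S²⁻] = s.
Ksp = [Tl⁺]^2[S²⁻] = (0.165)^2s
s = 3.37×10⁻²¹ / (0.165)^2 = 1.24×10⁻¹⁹
s = 1.24×10⁻¹⁹ mol/L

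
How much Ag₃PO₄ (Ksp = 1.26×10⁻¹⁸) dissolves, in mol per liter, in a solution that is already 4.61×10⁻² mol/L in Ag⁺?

1.29×10⁻¹⁴ M

Ag₃PO₄(s) ⇌ 3 Ag⁺(aq) + PO₄³⁻(aq)
Let s be the solubility of Ag₃PO₄ here. The common ion gives [Ag⁺] ≈ 4.61×10⁻² mol/L, and [PO₄³⁻] = s.
Ksp = [Ag⁺]^3[PO₄³⁻] = (4.61×10⁻²)^3s
s = 1.26×10⁻¹⁸ / (4.61×10⁻²)^3 = 1.29×10⁻¹⁴
s = 1.29×10⁻¹⁴ mol/L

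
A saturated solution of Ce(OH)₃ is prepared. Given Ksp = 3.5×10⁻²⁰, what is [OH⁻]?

1.8×10⁻⁵ M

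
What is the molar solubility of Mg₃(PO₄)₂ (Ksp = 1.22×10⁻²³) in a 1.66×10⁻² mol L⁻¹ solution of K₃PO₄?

1.18×10⁻⁷ M

Mg₃(PO₄)₂(s) ⇌ 3 Mg²⁺(aq) + 2 PO₄³⁻(aq)
Let s be the solubility of Mg₃(PO₄)₂ here. The common ion gives [PO₄³⁻] ≈ 1.66×10⁻² mol L⁻¹, and [Mg²⁺] = 3s.
Ksp = [Mg²⁺]^3[PO₄³⁻]^2 = (3s)^3(1.66×10⁻²)^2
(3s)^3 = 1.22×10⁻²³ / (1.66×10⁻²)^2 = 4.43×10⁻²⁰
s = 1.18×10⁻⁷ mol L⁻¹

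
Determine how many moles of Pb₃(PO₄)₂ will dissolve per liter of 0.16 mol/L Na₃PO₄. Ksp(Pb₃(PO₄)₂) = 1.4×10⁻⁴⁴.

2.7×10⁻¹⁵ M

Pb₃(PO₄)₂(s) ⇌ 3 Pb²⁺(aq) + 2 PO₄³⁻(aq)
Let s be the solubility of Pb₃(PO₄)₂ here. The common ion gives [PO₄³⁻] ≈ 0.16 mol/L, and [Pb²⁺] = 3s.
Ksp = [Pb²⁺]^3[PO₄³⁻]^2 = (3s)^3(0.16)^2
(3s)^3 = 1.4×10⁻⁴⁴ / (0.16)^2 = 5.5×10⁻⁴³
s = 2.7×10⁻¹⁵ mol/L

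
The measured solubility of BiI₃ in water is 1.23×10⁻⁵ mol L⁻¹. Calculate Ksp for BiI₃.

BiI₃(s) ⇌ Bi³⁺(aq) + 3 I⁻(aq)
For each mole of BiI₃ that dissolves per liter, [Bi³⁺] = s and [I⁻] = 3s; let s denote this solubility.
Ksp = [Bi³⁺][I⁻]^3 = s · (3s)^3 = 27s^4
Ksp = 27 × (1.23×10⁻⁵)^4 = 6.18×10⁻¹⁹

Ksp = 6.18×10⁻¹⁹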